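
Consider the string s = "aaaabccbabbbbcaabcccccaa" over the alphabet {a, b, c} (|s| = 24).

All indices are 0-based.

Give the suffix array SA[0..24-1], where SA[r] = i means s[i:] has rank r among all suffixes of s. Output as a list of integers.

rank | idx | suffix
   0 |  23 | a
   1 |  22 | aa
   2 |   0 | aaaabccbabbbbcaabcccccaa
   3 |   1 | aaabccbabbbbcaabcccccaa
   4 |   2 | aabccbabbbbcaabcccccaa
   5 |  14 | aabcccccaa
   6 |   8 | abbbbcaabcccccaa
   7 |   3 | abccbabbbbcaabcccccaa
   8 |  15 | abcccccaa
   9 |   7 | babbbbcaabcccccaa
  10 |   9 | bbbbcaabcccccaa
  11 |  10 | bbbcaabcccccaa
  12 |  11 | bbcaabcccccaa
  13 |  12 | bcaabcccccaa
  14 |   4 | bccbabbbbcaabcccccaa
  15 |  16 | bcccccaa
  16 |  21 | caa
  17 |  13 | caabcccccaa
  18 |   6 | cbabbbbcaabcccccaa
  19 |  20 | ccaa
  20 |   5 | ccbabbbbcaabcccccaa
  21 |  19 | cccaa
  22 |  18 | ccccaa
  23 |  17 | cccccaa

[23, 22, 0, 1, 2, 14, 8, 3, 15, 7, 9, 10, 11, 12, 4, 16, 21, 13, 6, 20, 5, 19, 18, 17]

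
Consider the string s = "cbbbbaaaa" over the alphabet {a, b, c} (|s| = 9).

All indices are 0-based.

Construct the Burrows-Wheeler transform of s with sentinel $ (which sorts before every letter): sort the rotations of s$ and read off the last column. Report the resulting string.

aaaabbbbc$

rank  rotation    last
    0  $cbbbbaaaa  a
    1  a$cbbbbaaa  a
    2  aa$cbbbbaa  a
    3  aaa$cbbbba  a
    4  aaaa$cbbbb  b
    5  baaaa$cbbb  b
    6  bbaaaa$cbb  b
    7  bbbaaaa$cb  b
    8  bbbbaaaa$c  c
    9  cbbbbaaaa$  $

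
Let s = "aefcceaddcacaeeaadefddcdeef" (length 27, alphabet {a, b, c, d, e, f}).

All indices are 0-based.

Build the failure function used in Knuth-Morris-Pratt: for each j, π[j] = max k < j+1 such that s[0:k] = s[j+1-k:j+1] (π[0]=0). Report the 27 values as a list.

[0, 0, 0, 0, 0, 0, 1, 0, 0, 0, 1, 0, 1, 2, 0, 1, 1, 0, 0, 0, 0, 0, 0, 0, 0, 0, 0]

π[0] = 0
j=1 s[j]='e': π[1]=0 (border '')
j=2 s[j]='f': π[2]=0 (border '')
j=3 s[j]='c': π[3]=0 (border '')
j=4 s[j]='c': π[4]=0 (border '')
j=5 s[j]='e': π[5]=0 (border '')
j=6 s[j]='a': π[6]=1 (border 'a')
j=7 s[j]='d': k: 1→0; π[7]=0 (border '')
j=8 s[j]='d': π[8]=0 (border '')
j=9 s[j]='c': π[9]=0 (border '')
j=10 s[j]='a': π[10]=1 (border 'a')
j=11 s[j]='c': k: 1→0; π[11]=0 (border '')
j=12 s[j]='a': π[12]=1 (border 'a')
j=13 s[j]='e': π[13]=2 (border 'ae')
j=14 s[j]='e': k: 2→0; π[14]=0 (border '')
j=15 s[j]='a': π[15]=1 (border 'a')
j=16 s[j]='a': k: 1→0; π[16]=1 (border 'a')
j=17 s[j]='d': k: 1→0; π[17]=0 (border '')
j=18 s[j]='e': π[18]=0 (border '')
j=19 s[j]='f': π[19]=0 (border '')
j=20 s[j]='d': π[20]=0 (border '')
j=21 s[j]='d': π[21]=0 (border '')
j=22 s[j]='c': π[22]=0 (border '')
j=23 s[j]='d': π[23]=0 (border '')
j=24 s[j]='e': π[24]=0 (border '')
j=25 s[j]='e': π[25]=0 (border '')
j=26 s[j]='f': π[26]=0 (border '')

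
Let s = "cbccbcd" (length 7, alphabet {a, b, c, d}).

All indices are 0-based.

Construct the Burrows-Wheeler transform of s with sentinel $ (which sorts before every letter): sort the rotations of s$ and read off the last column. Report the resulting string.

rank  rotation  last
    0  $cbccbcd  d
    1  bccbcd$c  c
    2  bcd$cbcc  c
    3  cbccbcd$  $
    4  cbcd$cbc  c
    5  ccbcd$cb  b
    6  cd$cbccb  b
    7  d$cbccbc  c

dcc$cbbc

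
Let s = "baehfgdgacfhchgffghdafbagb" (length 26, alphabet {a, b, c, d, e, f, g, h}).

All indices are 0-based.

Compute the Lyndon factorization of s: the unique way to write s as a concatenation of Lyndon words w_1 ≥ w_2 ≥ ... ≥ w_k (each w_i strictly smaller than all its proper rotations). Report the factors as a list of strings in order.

emit factor 1: 'b' (i=0, period=1)
emit factor 2: 'aehfgdg' (i=1, period=7)
emit factor 3: 'acfhchgffghdafbagb' (i=8, period=18)

["b", "aehfgdg", "acfhchgffghdafbagb"]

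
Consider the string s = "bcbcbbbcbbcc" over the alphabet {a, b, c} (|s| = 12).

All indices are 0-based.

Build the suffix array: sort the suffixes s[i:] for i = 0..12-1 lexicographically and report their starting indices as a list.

rank | idx | suffix
   0 |   4 | bbbcbbcc
   1 |   5 | bbcbbcc
   2 |   8 | bbcc
   3 |   2 | bcbbbcbbcc
   4 |   6 | bcbbcc
   5 |   0 | bcbcbbbcbbcc
   6 |   9 | bcc
   7 |  11 | c
   8 |   3 | cbbbcbbcc
   9 |   7 | cbbcc
  10 |   1 | cbcbbbcbbcc
  11 |  10 | cc

[4, 5, 8, 2, 6, 0, 9, 11, 3, 7, 1, 10]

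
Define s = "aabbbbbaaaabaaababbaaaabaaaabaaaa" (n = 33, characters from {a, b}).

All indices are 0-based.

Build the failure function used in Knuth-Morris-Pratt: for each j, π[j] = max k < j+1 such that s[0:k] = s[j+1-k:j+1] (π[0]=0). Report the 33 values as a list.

π[0] = 0
j=1 s[j]='a': π[1]=1 (border 'a')
j=2 s[j]='b': k: 1→0; π[2]=0 (border '')
j=3 s[j]='b': π[3]=0 (border '')
j=4 s[j]='b': π[4]=0 (border '')
j=5 s[j]='b': π[5]=0 (border '')
j=6 s[j]='b': π[6]=0 (border '')
j=7 s[j]='a': π[7]=1 (border 'a')
j=8 s[j]='a': π[8]=2 (border 'aa')
j=9 s[j]='a': k: 2→1; π[9]=2 (border 'aa')
j=10 s[j]='a': k: 2→1; π[10]=2 (border 'aa')
j=11 s[j]='b': π[11]=3 (border 'aab')
j=12 s[j]='a': k: 3→0; π[12]=1 (border 'a')
j=13 s[j]='a': π[13]=2 (border 'aa')
j=14 s[j]='a': k: 2→1; π[14]=2 (border 'aa')
j=15 s[j]='b': π[15]=3 (border 'aab')
j=16 s[j]='a': k: 3→0; π[16]=1 (border 'a')
j=17 s[j]='b': k: 1→0; π[17]=0 (border '')
j=18 s[j]='b': π[18]=0 (border '')
j=19 s[j]='a': π[19]=1 (border 'a')
j=20 s[j]='a': π[20]=2 (border 'aa')
j=21 s[j]='a': k: 2→1; π[21]=2 (border 'aa')
j=22 s[j]='a': k: 2→1; π[22]=2 (border 'aa')
j=23 s[j]='b': π[23]=3 (border 'aab')
j=24 s[j]='a': k: 3→0; π[24]=1 (border 'a')
j=25 s[j]='a': π[25]=2 (border 'aa')
j=26 s[j]='a': k: 2→1; π[26]=2 (border 'aa')
j=27 s[j]='a': k: 2→1; π[27]=2 (border 'aa')
j=28 s[j]='b': π[28]=3 (border 'aab')
j=29 s[j]='a': k: 3→0; π[29]=1 (border 'a')
j=30 s[j]='a': π[30]=2 (border 'aa')
j=31 s[j]='a': k: 2→1; π[31]=2 (border 'aa')
j=32 s[j]='a': k: 2→1; π[32]=2 (border 'aa')

[0, 1, 0, 0, 0, 0, 0, 1, 2, 2, 2, 3, 1, 2, 2, 3, 1, 0, 0, 1, 2, 2, 2, 3, 1, 2, 2, 2, 3, 1, 2, 2, 2]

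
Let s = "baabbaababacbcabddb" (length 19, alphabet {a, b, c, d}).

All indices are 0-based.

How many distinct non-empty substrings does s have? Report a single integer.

rank | idx | suffix
   0 |   5 | aababacbcabddb
   1 |   1 | aabbaababacbcabddb
   2 |   6 | ababacbcabddb
   3 |   8 | abacbcabddb
   4 |   2 | abbaababacbcabddb
   5 |  14 | abddb
   6 |  10 | acbcabddb
   7 |  18 | b
   8 |   4 | baababacbcabddb
   9 |   0 | baabbaababacbcabddb
  10 |   7 | babacbcabddb
  11 |   9 | bacbcabddb
  12 |   3 | bbaababacbcabddb
  13 |  12 | bcabddb
  14 |  15 | bddb
  15 |  13 | cabddb
  16 |  11 | cbcabddb
  17 |  17 | db
  18 |  16 | ddb

SA = [5, 1, 6, 8, 2, 14, 10, 18, 4, 0, 7, 9, 3, 12, 15, 13, 11, 17, 16]
[i] adj suffixes → lcp
  [1] 5/1 → 3 ('aab')
  [2] 1/6 → 1 ('a')
  [3] 6/8 → 3 ('aba')
  [4] 8/2 → 2 ('ab')
  [5] 2/14 → 2 ('ab')
  [6] 14/10 → 1 ('a')
  [7] 10/18 → 0 ('')
  [8] 18/4 → 1 ('b')
  [9] 4/0 → 4 ('baab')
  [10] 0/7 → 2 ('ba')
  [11] 7/9 → 2 ('ba')
  [12] 9/3 → 1 ('b')
  [13] 3/12 → 1 ('b')
  [14] 12/15 → 1 ('b')
  [15] 15/13 → 0 ('')
  [16] 13/11 → 1 ('c')
  [17] 11/17 → 0 ('')
  [18] 17/16 → 1 ('d')

n(n+1)/2 = 19·20/2 = 190
Σ LCP = 0 + 3 + 1 + 3 + 2 + 2 + 1 + 0 + 1 + 4 + 2 + 2 + 1 + 1 + 1 + 0 + 1 + 0 + 1 = 26
distinct = 190 − 26 = 164

164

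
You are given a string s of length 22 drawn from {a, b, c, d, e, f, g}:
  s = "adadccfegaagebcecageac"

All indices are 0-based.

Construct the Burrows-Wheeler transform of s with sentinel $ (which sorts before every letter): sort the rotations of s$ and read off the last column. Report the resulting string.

cge$dcaeaedbcaaggcfceaa

rank  rotation                 last
    0  $adadccfegaagebcecageac  c
    1  aagebcecageac$adadccfeg  g
    2  ac$adadccfegaagebcecage  e
    3  adadccfegaagebcecageac$  $
    4  adccfegaagebcecageac$ad  d
    5  ageac$adadccfegaagebcec  c
    6  agebcecageac$adadccfega  a
    7  bcecageac$adadccfegaage  e
    8  c$adadccfegaagebcecagea  a
    9  cageac$adadccfegaagebce  e
   10  ccfegaagebcecageac$adad  d
   11  cecageac$adadccfegaageb  b
   12  cfegaagebcecageac$adadc  c
   13  dadccfegaagebcecageac$a  a
   14  dccfegaagebcecageac$ada  a
   15  eac$adadccfegaagebcecag  g
   16  ebcecageac$adadccfegaag  g
   17  ecageac$adadccfegaagebc  c
   18  egaagebcecageac$adadccf  f
   19  fegaagebcecageac$adadcc  c
   20  gaagebcecageac$adadccfe  e
   21  geac$adadccfegaagebceca  a
   22  gebcecageac$adadccfegaa  a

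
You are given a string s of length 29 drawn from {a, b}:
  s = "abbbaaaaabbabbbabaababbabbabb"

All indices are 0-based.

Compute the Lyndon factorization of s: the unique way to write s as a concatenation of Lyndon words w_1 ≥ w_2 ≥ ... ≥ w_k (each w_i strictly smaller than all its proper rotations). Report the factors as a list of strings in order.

emit factor 1: 'abbb' (i=0, period=4)
emit factor 2: 'aaaaabbabbbabaababbabbabb' (i=4, period=25)

["abbb", "aaaaabbabbbabaababbabbabb"]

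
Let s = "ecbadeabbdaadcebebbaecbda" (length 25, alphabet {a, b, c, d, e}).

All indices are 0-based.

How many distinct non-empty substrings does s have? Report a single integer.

rank→(start, suffix):
  0 → (24, 'a')
  1 → (10, 'aadcebebbaecbda')
  2 → (6, 'abbdaadcebebbaecbda')
  3 → (11, 'adcebebbaecbda')
  4 → (3, 'adeabbdaadcebebbaecbda')
  5 → (19, 'aecbda')
  6 → (2, 'badeabbdaadcebebbaecbda')
  7 → (18, 'baecbda')
  8 → (17, 'bbaecbda')
  9 → (7, 'bbdaadcebebbaecbda')
  10 → (22, 'bda')
  11 → (8, 'bdaadcebebbaecbda')
  12 → (15, 'bebbaecbda')
  13 → (1, 'cbadeabbdaadcebebbaecbda')
  14 → (21, 'cbda')
  15 → (13, 'cebebbaecbda')
  16 → (23, 'da')
  17 → (9, 'daadcebebbaecbda')
  18 → (12, 'dcebebbaecbda')
  19 → (4, 'deabbdaadcebebbaecbda')
  20 → (5, 'eabbdaadcebebbaecbda')
  21 → (16, 'ebbaecbda')
  22 → (14, 'ebebbaecbda')
  23 → (0, 'ecbadeabbdaadcebebbaecbda')
  24 → (20, 'ecbda')

SA = [24, 10, 6, 11, 3, 19, 2, 18, 17, 7, 22, 8, 15, 1, 21, 13, 23, 9, 12, 4, 5, 16, 14, 0, 20]
[i] adj suffixes → lcp
  [1] 24/10 → 1 ('a')
  [2] 10/6 → 1 ('a')
  [3] 6/11 → 1 ('a')
  [4] 11/3 → 2 ('ad')
  [5] 3/19 → 1 ('a')
  [6] 19/2 → 0 ('')
  [7] 2/18 → 2 ('ba')
  [8] 18/17 → 1 ('b')
  [9] 17/7 → 2 ('bb')
  [10] 7/22 → 1 ('b')
  [11] 22/8 → 3 ('bda')
  [12] 8/15 → 1 ('b')
  [13] 15/1 → 0 ('')
  [14] 1/21 → 2 ('cb')
  [15] 21/13 → 1 ('c')
  [16] 13/23 → 0 ('')
  [17] 23/9 → 2 ('da')
  [18] 9/12 → 1 ('d')
  [19] 12/4 → 1 ('d')
  [20] 4/5 → 0 ('')
  [21] 5/16 → 1 ('e')
  [22] 16/14 → 2 ('eb')
  [23] 14/0 → 1 ('e')
  [24] 0/20 → 3 ('ecb')

n(n+1)/2 = 25·26/2 = 325
Σ LCP = 0 + 1 + 1 + 1 + 2 + 1 + 0 + 2 + 1 + 2 + 1 + 3 + 1 + 0 + 2 + 1 + 0 + 2 + 1 + 1 + 0 + 1 + 2 + 1 + 3 = 30
distinct = 325 − 30 = 295

295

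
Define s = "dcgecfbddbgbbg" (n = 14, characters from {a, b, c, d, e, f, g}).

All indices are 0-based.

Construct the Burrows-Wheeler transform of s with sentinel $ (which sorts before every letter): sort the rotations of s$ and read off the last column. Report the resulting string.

ggfbdedd$bgcbbc

rank  rotation         last
    0  $dcgecfbddbgbbg  g
    1  bbg$dcgecfbddbg  g
    2  bddbgbbg$dcgecf  f
    3  bg$dcgecfbddbgb  b
    4  bgbbg$dcgecfbdd  d
    5  cfbddbgbbg$dcge  e
    6  cgecfbddbgbbg$d  d
    7  dbgbbg$dcgecfbd  d
    8  dcgecfbddbgbbg$  $
    9  ddbgbbg$dcgecfb  b
   10  ecfbddbgbbg$dcg  g
   11  fbddbgbbg$dcgec  c
   12  g$dcgecfbddbgbb  b
   13  gbbg$dcgecfbddb  b
   14  gecfbddbgbbg$dc  c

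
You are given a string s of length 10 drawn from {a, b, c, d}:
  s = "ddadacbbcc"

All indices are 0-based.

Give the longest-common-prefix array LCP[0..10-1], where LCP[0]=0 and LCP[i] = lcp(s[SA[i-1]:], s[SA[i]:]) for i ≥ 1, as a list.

rank→(start, suffix):
  0 → (4, 'acbbcc')
  1 → (2, 'adacbbcc')
  2 → (6, 'bbcc')
  3 → (7, 'bcc')
  4 → (9, 'c')
  5 → (5, 'cbbcc')
  6 → (8, 'cc')
  7 → (3, 'dacbbcc')
  8 → (1, 'dadacbbcc')
  9 → (0, 'ddadacbbcc')

SA = [4, 2, 6, 7, 9, 5, 8, 3, 1, 0]
rank  pair      lcp
   1  s[4:],s[2:]  1  'a'
   2  s[2:],s[6:]  0  ''
   3  s[6:],s[7:]  1  'b'
   4  s[7:],s[9:]  0  ''
   5  s[9:],s[5:]  1  'c'
   6  s[5:],s[8:]  1  'c'
   7  s[8:],s[3:]  0  ''
   8  s[3:],s[1:]  2  'da'
   9  s[1:],s[0:]  1  'd'

[0, 1, 0, 1, 0, 1, 1, 0, 2, 1]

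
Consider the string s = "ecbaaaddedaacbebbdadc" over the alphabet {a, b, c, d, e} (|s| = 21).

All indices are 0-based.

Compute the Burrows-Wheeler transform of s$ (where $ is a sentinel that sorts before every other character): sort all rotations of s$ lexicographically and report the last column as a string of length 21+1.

cbdaadacebcdeaebaadb$d

rank  rotation                last
    0  $ecbaaaddedaacbebbdadc  c
    1  aaaddedaacbebbdadc$ecb  b
    2  aacbebbdadc$ecbaaadded  d
    3  aaddedaacbebbdadc$ecba  a
    4  acbebbdadc$ecbaaaddeda  a
    5  adc$ecbaaaddedaacbebbd  d
    6  addedaacbebbdadc$ecbaa  a
    7  baaaddedaacbebbdadc$ec  c
    8  bbdadc$ecbaaaddedaacbe  e
    9  bdadc$ecbaaaddedaacbeb  b
   10  bebbdadc$ecbaaaddedaac  c
   11  c$ecbaaaddedaacbebbdad  d
   12  cbaaaddedaacbebbdadc$e  e
   13  cbebbdadc$ecbaaaddedaa  a
   14  daacbebbdadc$ecbaaadde  e
   15  dadc$ecbaaaddedaacbebb  b
   16  dc$ecbaaaddedaacbebbda  a
   17  ddedaacbebbdadc$ecbaaa  a
   18  dedaacbebbdadc$ecbaaad  d
   19  ebbdadc$ecbaaaddedaacb  b
   20  ecbaaaddedaacbebbdadc$  $
   21  edaacbebbdadc$ecbaaadd  d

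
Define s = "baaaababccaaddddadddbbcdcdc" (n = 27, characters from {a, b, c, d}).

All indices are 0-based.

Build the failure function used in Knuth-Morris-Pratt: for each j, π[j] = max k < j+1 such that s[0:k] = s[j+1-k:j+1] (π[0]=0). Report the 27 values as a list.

π[0] = 0
j=1 s[j]='a': π[1]=0 (border '')
j=2 s[j]='a': π[2]=0 (border '')
j=3 s[j]='a': π[3]=0 (border '')
j=4 s[j]='a': π[4]=0 (border '')
j=5 s[j]='b': π[5]=1 (border 'b')
j=6 s[j]='a': π[6]=2 (border 'ba')
j=7 s[j]='b': k: 2→0; π[7]=1 (border 'b')
j=8 s[j]='c': k: 1→0; π[8]=0 (border '')
j=9 s[j]='c': π[9]=0 (border '')
j=10 s[j]='a': π[10]=0 (border '')
j=11 s[j]='a': π[11]=0 (border '')
j=12 s[j]='d': π[12]=0 (border '')
j=13 s[j]='d': π[13]=0 (border '')
j=14 s[j]='d': π[14]=0 (border '')
j=15 s[j]='d': π[15]=0 (border '')
j=16 s[j]='a': π[16]=0 (border '')
j=17 s[j]='d': π[17]=0 (border '')
j=18 s[j]='d': π[18]=0 (border '')
j=19 s[j]='d': π[19]=0 (border '')
j=20 s[j]='b': π[20]=1 (border 'b')
j=21 s[j]='b': k: 1→0; π[21]=1 (border 'b')
j=22 s[j]='c': k: 1→0; π[22]=0 (border '')
j=23 s[j]='d': π[23]=0 (border '')
j=24 s[j]='c': π[24]=0 (border '')
j=25 s[j]='d': π[25]=0 (border '')
j=26 s[j]='c': π[26]=0 (border '')

[0, 0, 0, 0, 0, 1, 2, 1, 0, 0, 0, 0, 0, 0, 0, 0, 0, 0, 0, 0, 1, 1, 0, 0, 0, 0, 0]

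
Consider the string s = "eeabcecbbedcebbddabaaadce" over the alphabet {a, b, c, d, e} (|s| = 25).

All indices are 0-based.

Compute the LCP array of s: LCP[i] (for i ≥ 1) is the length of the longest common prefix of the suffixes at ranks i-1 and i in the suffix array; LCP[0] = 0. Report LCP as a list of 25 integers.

rank→(start, suffix):
  0 → (19, 'aaadce')
  1 → (20, 'aadce')
  2 → (17, 'abaaadce')
  3 → (2, 'abcecbbedcebbddabaaadce')
  4 → (21, 'adce')
  5 → (18, 'baaadce')
  6 → (13, 'bbddabaaadce')
  7 → (7, 'bbedcebbddabaaadce')
  8 → (3, 'bcecbbedcebbddabaaadce')
  9 → (14, 'bddabaaadce')
  10 → (8, 'bedcebbddabaaadce')
  11 → (6, 'cbbedcebbddabaaadce')
  12 → (23, 'ce')
  13 → (11, 'cebbddabaaadce')
  14 → (4, 'cecbbedcebbddabaaadce')
  15 → (16, 'dabaaadce')
  16 → (22, 'dce')
  17 → (10, 'dcebbddabaaadce')
  18 → (15, 'ddabaaadce')
  19 → (24, 'e')
  20 → (1, 'eabcecbbedcebbddabaaadce')
  21 → (12, 'ebbddabaaadce')
  22 → (5, 'ecbbedcebbddabaaadce')
  23 → (9, 'edcebbddabaaadce')
  24 → (0, 'eeabcecbbedcebbddabaaadce')

SA = [19, 20, 17, 2, 21, 18, 13, 7, 3, 14, 8, 6, 23, 11, 4, 16, 22, 10, 15, 24, 1, 12, 5, 9, 0]
i: (SA[i-1],SA[i]) lcp shared
  1: (19,20) 2 'aa'
  2: (20,17) 1 'a'
  3: (17,2) 2 'ab'
  4: (2,21) 1 'a'
  5: (21,18) 0 ''
  6: (18,13) 1 'b'
  7: (13,7) 2 'bb'
  8: (7,3) 1 'b'
  9: (3,14) 1 'b'
  10: (14,8) 1 'b'
  11: (8,6) 0 ''
  12: (6,23) 1 'c'
  13: (23,11) 2 'ce'
  14: (11,4) 2 'ce'
  15: (4,16) 0 ''
  16: (16,22) 1 'd'
  17: (22,10) 3 'dce'
  18: (10,15) 1 'd'
  19: (15,24) 0 ''
  20: (24,1) 1 'e'
  21: (1,12) 1 'e'
  22: (12,5) 1 'e'
  23: (5,9) 1 'e'
  24: (9,0) 1 'e'

[0, 2, 1, 2, 1, 0, 1, 2, 1, 1, 1, 0, 1, 2, 2, 0, 1, 3, 1, 0, 1, 1, 1, 1, 1]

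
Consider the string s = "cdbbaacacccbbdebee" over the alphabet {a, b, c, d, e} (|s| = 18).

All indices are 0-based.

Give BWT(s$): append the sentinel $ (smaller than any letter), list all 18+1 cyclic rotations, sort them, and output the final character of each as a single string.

ebacbdcbeacca$cbedb

rank  rotation             last
    0  $cdbbaacacccbbdebee  e
    1  aacacccbbdebee$cdbb  b
    2  acacccbbdebee$cdbba  a
    3  acccbbdebee$cdbbaac  c
    4  baacacccbbdebee$cdb  b
    5  bbaacacccbbdebee$cd  d
    6  bbdebee$cdbbaacaccc  c
    7  bdebee$cdbbaacacccb  b
    8  bee$cdbbaacacccbbde  e
    9  cacccbbdebee$cdbbaa  a
   10  cbbdebee$cdbbaacacc  c
   11  ccbbdebee$cdbbaacac  c
   12  cccbbdebee$cdbbaaca  a
   13  cdbbaacacccbbdebee$  $
   14  dbbaacacccbbdebee$c  c
   15  debee$cdbbaacacccbb  b
   16  e$cdbbaacacccbbdebe  e
   17  ebee$cdbbaacacccbbd  d
   18  ee$cdbbaacacccbbdeb  b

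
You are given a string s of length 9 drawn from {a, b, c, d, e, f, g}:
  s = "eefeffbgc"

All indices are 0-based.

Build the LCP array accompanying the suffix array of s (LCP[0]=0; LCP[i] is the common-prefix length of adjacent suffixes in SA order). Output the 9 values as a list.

[0, 0, 0, 1, 2, 0, 1, 1, 0]

sorted suffixes:
  #0 SA[0]=6  'bgc'
  #1 SA[1]=8  'c'
  #2 SA[2]=0  'eefeffbgc'
  #3 SA[3]=1  'efeffbgc'
  #4 SA[4]=3  'effbgc'
  #5 SA[5]=5  'fbgc'
  #6 SA[6]=2  'feffbgc'
  #7 SA[7]=4  'ffbgc'
  #8 SA[8]=7  'gc'

SA = [6, 8, 0, 1, 3, 5, 2, 4, 7]
rank  pair      lcp
   1  s[6:],s[8:]  0  ''
   2  s[8:],s[0:]  0  ''
   3  s[0:],s[1:]  1  'e'
   4  s[1:],s[3:]  2  'ef'
   5  s[3:],s[5:]  0  ''
   6  s[5:],s[2:]  1  'f'
   7  s[2:],s[4:]  1  'f'
   8  s[4:],s[7:]  0  ''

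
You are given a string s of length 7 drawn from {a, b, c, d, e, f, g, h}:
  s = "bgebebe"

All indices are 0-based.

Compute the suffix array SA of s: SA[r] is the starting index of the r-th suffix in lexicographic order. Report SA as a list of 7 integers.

[5, 3, 0, 6, 4, 2, 1]

sorted suffixes:
  #0 SA[0]=5  'be'
  #1 SA[1]=3  'bebe'
  #2 SA[2]=0  'bgebebe'
  #3 SA[3]=6  'e'
  #4 SA[4]=4  'ebe'
  #5 SA[5]=2  'ebebe'
  #6 SA[6]=1  'gebebe'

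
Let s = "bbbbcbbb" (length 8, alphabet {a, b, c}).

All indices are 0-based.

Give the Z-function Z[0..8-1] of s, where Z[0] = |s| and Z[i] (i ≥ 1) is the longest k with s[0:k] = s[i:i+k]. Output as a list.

Z[0]=8
i=1: fresh scan; Z[1]=3 scan→box=[1,4)
i=2: min(r-i=2, Z[1]=3)=2; Z[2]=2
i=3: min(r-i=1, Z[2]=2)=1; Z[3]=1
i=4: fresh scan; Z[4]=0
i=5: fresh scan; Z[5]=3 scan→box=[5,8)
i=6: min(r-i=2, Z[1]=3)=2; Z[6]=2
i=7: min(r-i=1, Z[2]=2)=1; Z[7]=1

[8, 3, 2, 1, 0, 3, 2, 1]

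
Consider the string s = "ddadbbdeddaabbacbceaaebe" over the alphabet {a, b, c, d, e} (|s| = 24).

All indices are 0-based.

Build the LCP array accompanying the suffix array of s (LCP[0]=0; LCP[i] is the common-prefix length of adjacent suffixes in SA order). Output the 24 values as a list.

[0, 2, 1, 1, 1, 1, 0, 1, 2, 1, 1, 1, 0, 1, 0, 2, 1, 1, 3, 1, 0, 1, 1, 1]

rank→(start, suffix):
  0 → (10, 'aabbacbceaaebe')
  1 → (19, 'aaebe')
  2 → (11, 'abbacbceaaebe')
  3 → (14, 'acbceaaebe')
  4 → (2, 'adbbdeddaabbacbceaaebe')
  5 → (20, 'aebe')
  6 → (13, 'bacbceaaebe')
  7 → (12, 'bbacbceaaebe')
  8 → (4, 'bbdeddaabbacbceaaebe')
  9 → (16, 'bceaaebe')
  10 → (5, 'bdeddaabbacbceaaebe')
  11 → (22, 'be')
  12 → (15, 'cbceaaebe')
  13 → (17, 'ceaaebe')
  14 → (9, 'daabbacbceaaebe')
  15 → (1, 'dadbbdeddaabbacbceaaebe')
  16 → (3, 'dbbdeddaabbacbceaaebe')
  17 → (8, 'ddaabbacbceaaebe')
  18 → (0, 'ddadbbdeddaabbacbceaaebe')
  19 → (6, 'deddaabbacbceaaebe')
  20 → (23, 'e')
  21 → (18, 'eaaebe')
  22 → (21, 'ebe')
  23 → (7, 'eddaabbacbceaaebe')

SA = [10, 19, 11, 14, 2, 20, 13, 12, 4, 16, 5, 22, 15, 17, 9, 1, 3, 8, 0, 6, 23, 18, 21, 7]
[i] adj suffixes → lcp
  [1] 10/19 → 2 ('aa')
  [2] 19/11 → 1 ('a')
  [3] 11/14 → 1 ('a')
  [4] 14/2 → 1 ('a')
  [5] 2/20 → 1 ('a')
  [6] 20/13 → 0 ('')
  [7] 13/12 → 1 ('b')
  [8] 12/4 → 2 ('bb')
  [9] 4/16 → 1 ('b')
  [10] 16/5 → 1 ('b')
  [11] 5/22 → 1 ('b')
  [12] 22/15 → 0 ('')
  [13] 15/17 → 1 ('c')
  [14] 17/9 → 0 ('')
  [15] 9/1 → 2 ('da')
  [16] 1/3 → 1 ('d')
  [17] 3/8 → 1 ('d')
  [18] 8/0 → 3 ('dda')
  [19] 0/6 → 1 ('d')
  [20] 6/23 → 0 ('')
  [21] 23/18 → 1 ('e')
  [22] 18/21 → 1 ('e')
  [23] 21/7 → 1 ('e')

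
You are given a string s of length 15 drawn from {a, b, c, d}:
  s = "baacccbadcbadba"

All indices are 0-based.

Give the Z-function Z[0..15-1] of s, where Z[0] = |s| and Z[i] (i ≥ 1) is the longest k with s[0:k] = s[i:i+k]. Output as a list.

Z[0]=15
i=1: i≥r, start 0; Z[1]=0
i=2: i≥r, start 0; Z[2]=0
i=3: i≥r, start 0; Z[3]=0
i=4: i≥r, start 0; Z[4]=0
i=5: i≥r, start 0; Z[5]=0
i=6: i≥r, start 0; Z[6]=2 grow→box=[6,8)
i=7: min(r-i=1, Z[1]=0)=0; Z[7]=0
i=8: i≥r, start 0; Z[8]=0
i=9: i≥r, start 0; Z[9]=0
i=10: i≥r, start 0; Z[10]=2 grow→box=[10,12)
i=11: min(r-i=1, Z[1]=0)=0; Z[11]=0
i=12: i≥r, start 0; Z[12]=0
i=13: i≥r, start 0; Z[13]=2 grow→box=[13,15)
i=14: min(r-i=1, Z[1]=0)=0; Z[14]=0

[15, 0, 0, 0, 0, 0, 2, 0, 0, 0, 2, 0, 0, 2, 0]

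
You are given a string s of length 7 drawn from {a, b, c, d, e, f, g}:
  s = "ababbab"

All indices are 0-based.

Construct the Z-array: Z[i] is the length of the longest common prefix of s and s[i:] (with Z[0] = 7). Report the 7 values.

Z[0]=7
i=1: i≥r, start 0; Z[1]=0
i=2: i≥r, start 0; Z[2]=2 scan→box=[2,4)
i=3: min(r-i=1, Z[1]=0)=0; Z[3]=0
i=4: i≥r, start 0; Z[4]=0
i=5: i≥r, start 0; Z[5]=2 scan→box=[5,7)
i=6: min(r-i=1, Z[1]=0)=0; Z[6]=0

[7, 0, 2, 0, 0, 2, 0]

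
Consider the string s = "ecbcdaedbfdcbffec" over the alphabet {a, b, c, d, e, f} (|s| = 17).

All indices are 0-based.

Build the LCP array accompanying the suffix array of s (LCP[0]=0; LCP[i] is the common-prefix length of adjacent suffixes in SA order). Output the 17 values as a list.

sorted suffixes:
  #0 SA[0]=5  'aedbfdcbffec'
  #1 SA[1]=2  'bcdaedbfdcbffec'
  #2 SA[2]=8  'bfdcbffec'
  #3 SA[3]=12  'bffec'
  #4 SA[4]=16  'c'
  #5 SA[5]=1  'cbcdaedbfdcbffec'
  #6 SA[6]=11  'cbffec'
  #7 SA[7]=3  'cdaedbfdcbffec'
  #8 SA[8]=4  'daedbfdcbffec'
  #9 SA[9]=7  'dbfdcbffec'
  #10 SA[10]=10  'dcbffec'
  #11 SA[11]=15  'ec'
  #12 SA[12]=0  'ecbcdaedbfdcbffec'
  #13 SA[13]=6  'edbfdcbffec'
  #14 SA[14]=9  'fdcbffec'
  #15 SA[15]=14  'fec'
  #16 SA[16]=13  'ffec'

SA = [5, 2, 8, 12, 16, 1, 11, 3, 4, 7, 10, 15, 0, 6, 9, 14, 13]
i: (SA[i-1],SA[i]) lcp shared
  1: (5,2) 0 ''
  2: (2,8) 1 'b'
  3: (8,12) 2 'bf'
  4: (12,16) 0 ''
  5: (16,1) 1 'c'
  6: (1,11) 2 'cb'
  7: (11,3) 1 'c'
  8: (3,4) 0 ''
  9: (4,7) 1 'd'
  10: (7,10) 1 'd'
  11: (10,15) 0 ''
  12: (15,0) 2 'ec'
  13: (0,6) 1 'e'
  14: (6,9) 0 ''
  15: (9,14) 1 'f'
  16: (14,13) 1 'f'

[0, 0, 1, 2, 0, 1, 2, 1, 0, 1, 1, 0, 2, 1, 0, 1, 1]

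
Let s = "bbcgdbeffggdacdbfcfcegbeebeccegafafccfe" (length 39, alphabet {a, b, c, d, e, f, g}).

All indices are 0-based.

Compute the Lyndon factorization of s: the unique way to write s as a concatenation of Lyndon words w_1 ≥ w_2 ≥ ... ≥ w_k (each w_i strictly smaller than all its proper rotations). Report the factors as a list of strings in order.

["bbcgdbeffggd", "acdbfcfcegbeebeccegafafccfe"]

emit factor 1: 'bbcgdbeffggd' (i=0, period=12)
emit factor 2: 'acdbfcfcegbeebeccegafafccfe' (i=12, period=27)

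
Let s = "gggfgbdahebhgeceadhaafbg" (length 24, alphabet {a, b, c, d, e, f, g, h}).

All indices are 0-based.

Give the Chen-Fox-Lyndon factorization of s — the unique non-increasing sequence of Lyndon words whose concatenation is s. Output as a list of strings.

emit factor 1: 'g' (i=0, period=1)
emit factor 2: 'g' (i=1, period=1)
emit factor 3: 'g' (i=2, period=1)
emit factor 4: 'fg' (i=3, period=2)
emit factor 5: 'bd' (i=5, period=2)
emit factor 6: 'ahebhgece' (i=7, period=9)
emit factor 7: 'adh' (i=16, period=3)
emit factor 8: 'aafbg' (i=19, period=5)

["g", "g", "g", "fg", "bd", "ahebhgece", "adh", "aafbg"]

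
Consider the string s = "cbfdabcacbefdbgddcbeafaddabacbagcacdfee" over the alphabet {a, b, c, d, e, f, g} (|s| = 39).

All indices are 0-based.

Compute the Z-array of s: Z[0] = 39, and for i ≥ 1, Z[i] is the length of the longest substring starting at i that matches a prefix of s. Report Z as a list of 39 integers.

Z[0]=39
i=1: fresh scan; Z[1]=0
i=2: fresh scan; Z[2]=0
i=3: fresh scan; Z[3]=0
i=4: fresh scan; Z[4]=0
i=5: fresh scan; Z[5]=0
i=6: fresh scan; Z[6]=1 scan→box=[6,7)
i=7: fresh scan; Z[7]=0
i=8: fresh scan; Z[8]=2 scan→box=[8,10)
i=9: min(r-i=1, Z[1]=0)=0; Z[9]=0
i=10: fresh scan; Z[10]=0
i=11: fresh scan; Z[11]=0
i=12: fresh scan; Z[12]=0
i=13: fresh scan; Z[13]=0
i=14: fresh scan; Z[14]=0
i=15: fresh scan; Z[15]=0
i=16: fresh scan; Z[16]=0
i=17: fresh scan; Z[17]=2 scan→box=[17,19)
i=18: min(r-i=1, Z[1]=0)=0; Z[18]=0
i=19: fresh scan; Z[19]=0
i=20: fresh scan; Z[20]=0
i=21: fresh scan; Z[21]=0
i=22: fresh scan; Z[22]=0
i=23: fresh scan; Z[23]=0
i=24: fresh scan; Z[24]=0
i=25: fresh scan; Z[25]=0
i=26: fresh scan; Z[26]=0
i=27: fresh scan; Z[27]=0
i=28: fresh scan; Z[28]=2 scan→box=[28,30)
i=29: min(r-i=1, Z[1]=0)=0; Z[29]=0
i=30: fresh scan; Z[30]=0
i=31: fresh scan; Z[31]=0
i=32: fresh scan; Z[32]=1 scan→box=[32,33)
i=33: fresh scan; Z[33]=0
i=34: fresh scan; Z[34]=1 scan→box=[34,35)
i=35: fresh scan; Z[35]=0
i=36: fresh scan; Z[36]=0
i=37: fresh scan; Z[37]=0
i=38: fresh scan; Z[38]=0

[39, 0, 0, 0, 0, 0, 1, 0, 2, 0, 0, 0, 0, 0, 0, 0, 0, 2, 0, 0, 0, 0, 0, 0, 0, 0, 0, 0, 2, 0, 0, 0, 1, 0, 1, 0, 0, 0, 0]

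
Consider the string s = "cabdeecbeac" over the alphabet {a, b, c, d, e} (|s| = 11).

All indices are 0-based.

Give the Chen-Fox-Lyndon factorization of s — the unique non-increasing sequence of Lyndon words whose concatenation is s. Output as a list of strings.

emit factor 1: 'c' (i=0, period=1)
emit factor 2: 'abdeecbeac' (i=1, period=10)

["c", "abdeecbeac"]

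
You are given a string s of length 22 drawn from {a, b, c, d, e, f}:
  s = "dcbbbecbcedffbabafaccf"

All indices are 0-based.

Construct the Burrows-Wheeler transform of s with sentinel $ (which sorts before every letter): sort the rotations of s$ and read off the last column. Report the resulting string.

rank  rotation                 last
    0  $dcbbbecbcedffbabafaccf  f
    1  abafaccf$dcbbbecbcedffb  b
    2  accf$dcbbbecbcedffbabaf  f
    3  afaccf$dcbbbecbcedffbab  b
    4  babafaccf$dcbbbecbcedff  f
    5  bafaccf$dcbbbecbcedffba  a
    6  bbbecbcedffbabafaccf$dc  c
    7  bbecbcedffbabafaccf$dcb  b
    8  bcedffbabafaccf$dcbbbec  c
    9  becbcedffbabafaccf$dcbb  b
   10  cbbbecbcedffbabafaccf$d  d
   11  cbcedffbabafaccf$dcbbbe  e
   12  ccf$dcbbbecbcedffbabafa  a
   13  cedffbabafaccf$dcbbbecb  b
   14  cf$dcbbbecbcedffbabafac  c
   15  dcbbbecbcedffbabafaccf$  $
   16  dffbabafaccf$dcbbbecbce  e
   17  ecbcedffbabafaccf$dcbbb  b
   18  edffbabafaccf$dcbbbecbc  c
   19  f$dcbbbecbcedffbabafacc  c
   20  faccf$dcbbbecbcedffbaba  a
   21  fbabafaccf$dcbbbecbcedf  f
   22  ffbabafaccf$dcbbbecbced  d

fbfbfacbcbdeabc$ebccafd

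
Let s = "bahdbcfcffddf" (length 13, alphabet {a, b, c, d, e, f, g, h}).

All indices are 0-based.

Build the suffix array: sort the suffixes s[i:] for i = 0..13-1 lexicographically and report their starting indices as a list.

[1, 0, 4, 5, 7, 3, 10, 11, 12, 6, 9, 8, 2]

rank→(start, suffix):
  0 → (1, 'ahdbcfcffddf')
  1 → (0, 'bahdbcfcffddf')
  2 → (4, 'bcfcffddf')
  3 → (5, 'cfcffddf')
  4 → (7, 'cffddf')
  5 → (3, 'dbcfcffddf')
  6 → (10, 'ddf')
  7 → (11, 'df')
  8 → (12, 'f')
  9 → (6, 'fcffddf')
  10 → (9, 'fddf')
  11 → (8, 'ffddf')
  12 → (2, 'hdbcfcffddf')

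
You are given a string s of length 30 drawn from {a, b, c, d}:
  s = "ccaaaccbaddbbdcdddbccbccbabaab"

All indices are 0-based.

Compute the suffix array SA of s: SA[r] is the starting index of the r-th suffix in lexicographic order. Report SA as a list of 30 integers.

[2, 27, 3, 28, 25, 4, 8, 29, 26, 24, 7, 11, 21, 18, 12, 1, 23, 6, 20, 0, 22, 5, 19, 14, 10, 17, 13, 9, 16, 15]

sorted suffixes:
  #0 SA[0]=2  'aaaccbaddbbdcdddbccbccbabaab'
  #1 SA[1]=27  'aab'
  #2 SA[2]=3  'aaccbaddbbdcdddbccbccbabaab'
  #3 SA[3]=28  'ab'
  #4 SA[4]=25  'abaab'
  #5 SA[5]=4  'accbaddbbdcdddbccbccbabaab'
  #6 SA[6]=8  'addbbdcdddbccbccbabaab'
  #7 SA[7]=29  'b'
  #8 SA[8]=26  'baab'
  #9 SA[9]=24  'babaab'
  #10 SA[10]=7  'baddbbdcdddbccbccbabaab'
  #11 SA[11]=11  'bbdcdddbccbccbabaab'
  #12 SA[12]=21  'bccbabaab'
  #13 SA[13]=18  'bccbccbabaab'
  #14 SA[14]=12  'bdcdddbccbccbabaab'
  #15 SA[15]=1  'caaaccbaddbbdcdddbccbccbabaab'
  #16 SA[16]=23  'cbabaab'
  #17 SA[17]=6  'cbaddbbdcdddbccbccbabaab'
  #18 SA[18]=20  'cbccbabaab'
  #19 SA[19]=0  'ccaaaccbaddbbdcdddbccbccbabaab'
  #20 SA[20]=22  'ccbabaab'
  #21 SA[21]=5  'ccbaddbbdcdddbccbccbabaab'
  #22 SA[22]=19  'ccbccbabaab'
  #23 SA[23]=14  'cdddbccbccbabaab'
  #24 SA[24]=10  'dbbdcdddbccbccbabaab'
  #25 SA[25]=17  'dbccbccbabaab'
  #26 SA[26]=13  'dcdddbccbccbabaab'
  #27 SA[27]=9  'ddbbdcdddbccbccbabaab'
  #28 SA[28]=16  'ddbccbccbabaab'
  #29 SA[29]=15  'dddbccbccbabaab'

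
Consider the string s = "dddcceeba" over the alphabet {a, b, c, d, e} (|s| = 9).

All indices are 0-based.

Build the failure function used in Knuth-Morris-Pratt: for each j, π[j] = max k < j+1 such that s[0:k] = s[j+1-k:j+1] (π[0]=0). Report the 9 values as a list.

π[0] = 0
j=1 s[j]='d': π[1]=1 (border 'd')
j=2 s[j]='d': π[2]=2 (border 'dd')
j=3 s[j]='c': k: 2→1→0; π[3]=0 (border '')
j=4 s[j]='c': π[4]=0 (border '')
j=5 s[j]='e': π[5]=0 (border '')
j=6 s[j]='e': π[6]=0 (border '')
j=7 s[j]='b': π[7]=0 (border '')
j=8 s[j]='a': π[8]=0 (border '')

[0, 1, 2, 0, 0, 0, 0, 0, 0]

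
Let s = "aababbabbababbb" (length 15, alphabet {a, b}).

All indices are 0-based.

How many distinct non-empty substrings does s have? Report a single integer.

81

sorted suffixes:
  #0 SA[0]=0  'aababbabbababbb'
  #1 SA[1]=1  'ababbabbababbb'
  #2 SA[2]=9  'ababbb'
  #3 SA[3]=6  'abbababbb'
  #4 SA[4]=3  'abbabbababbb'
  #5 SA[5]=11  'abbb'
  #6 SA[6]=14  'b'
  #7 SA[7]=8  'bababbb'
  #8 SA[8]=5  'babbababbb'
  #9 SA[9]=2  'babbabbababbb'
  #10 SA[10]=10  'babbb'
  #11 SA[11]=13  'bb'
  #12 SA[12]=7  'bbababbb'
  #13 SA[13]=4  'bbabbababbb'
  #14 SA[14]=12  'bbb'

SA = [0, 1, 9, 6, 3, 11, 14, 8, 5, 2, 10, 13, 7, 4, 12]
[i] adj suffixes → lcp
  [1] 0/1 → 1 ('a')
  [2] 1/9 → 5 ('ababb')
  [3] 9/6 → 2 ('ab')
  [4] 6/3 → 5 ('abbab')
  [5] 3/11 → 3 ('abb')
  [6] 11/14 → 0 ('')
  [7] 14/8 → 1 ('b')
  [8] 8/5 → 3 ('bab')
  [9] 5/2 → 6 ('babbab')
  [10] 2/10 → 4 ('babb')
  [11] 10/13 → 1 ('b')
  [12] 13/7 → 2 ('bb')
  [13] 7/4 → 4 ('bbab')
  [14] 4/12 → 2 ('bb')

n(n+1)/2 = 15·16/2 = 120
Σ LCP = 0 + 1 + 5 + 2 + 5 + 3 + 0 + 1 + 3 + 6 + 4 + 1 + 2 + 4 + 2 = 39
distinct = 120 − 39 = 81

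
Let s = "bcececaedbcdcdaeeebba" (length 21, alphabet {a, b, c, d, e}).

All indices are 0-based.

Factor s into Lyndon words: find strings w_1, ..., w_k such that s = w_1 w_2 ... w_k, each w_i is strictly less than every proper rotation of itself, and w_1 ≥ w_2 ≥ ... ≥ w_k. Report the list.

emit factor 1: 'bcecec' (i=0, period=6)
emit factor 2: 'aedbcdcdaeeebb' (i=6, period=14)
emit factor 3: 'a' (i=20, period=1)

["bcecec", "aedbcdcdaeeebb", "a"]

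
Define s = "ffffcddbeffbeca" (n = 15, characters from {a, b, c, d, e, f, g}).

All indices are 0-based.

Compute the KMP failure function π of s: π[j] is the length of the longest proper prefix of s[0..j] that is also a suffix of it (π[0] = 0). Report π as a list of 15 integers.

π[0] = 0
j=1 s[j]='f': π[1]=1 (border 'f')
j=2 s[j]='f': π[2]=2 (border 'ff')
j=3 s[j]='f': π[3]=3 (border 'fff')
j=4 s[j]='c': k: 3→2→1→0; π[4]=0 (border '')
j=5 s[j]='d': π[5]=0 (border '')
j=6 s[j]='d': π[6]=0 (border '')
j=7 s[j]='b': π[7]=0 (border '')
j=8 s[j]='e': π[8]=0 (border '')
j=9 s[j]='f': π[9]=1 (border 'f')
j=10 s[j]='f': π[10]=2 (border 'ff')
j=11 s[j]='b': k: 2→1→0; π[11]=0 (border '')
j=12 s[j]='e': π[12]=0 (border '')
j=13 s[j]='c': π[13]=0 (border '')
j=14 s[j]='a': π[14]=0 (border '')

[0, 1, 2, 3, 0, 0, 0, 0, 0, 1, 2, 0, 0, 0, 0]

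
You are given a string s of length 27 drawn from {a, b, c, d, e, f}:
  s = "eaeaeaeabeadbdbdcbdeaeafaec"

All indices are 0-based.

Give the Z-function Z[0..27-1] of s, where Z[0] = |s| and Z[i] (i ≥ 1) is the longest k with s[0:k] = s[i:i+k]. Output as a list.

[27, 0, 6, 0, 4, 0, 2, 0, 0, 2, 0, 0, 0, 0, 0, 0, 0, 0, 0, 4, 0, 2, 0, 0, 0, 1, 0]

Z[0]=27
i=1: i≥r, start 0; Z[1]=0
i=2: i≥r, start 0; Z[2]=6 grow→box=[2,8)
i=3: min(r-i=5, Z[1]=0)=0; Z[3]=0
i=4: min(r-i=4, Z[2]=6)=4; Z[4]=4
i=5: min(r-i=3, Z[3]=0)=0; Z[5]=0
i=6: min(r-i=2, Z[4]=4)=2; Z[6]=2
i=7: min(r-i=1, Z[5]=0)=0; Z[7]=0
i=8: i≥r, start 0; Z[8]=0
i=9: i≥r, start 0; Z[9]=2 grow→box=[9,11)
i=10: min(r-i=1, Z[1]=0)=0; Z[10]=0
i=11: i≥r, start 0; Z[11]=0
i=12: i≥r, start 0; Z[12]=0
i=13: i≥r, start 0; Z[13]=0
i=14: i≥r, start 0; Z[14]=0
i=15: i≥r, start 0; Z[15]=0
i=16: i≥r, start 0; Z[16]=0
i=17: i≥r, start 0; Z[17]=0
i=18: i≥r, start 0; Z[18]=0
i=19: i≥r, start 0; Z[19]=4 grow→box=[19,23)
i=20: min(r-i=3, Z[1]=0)=0; Z[20]=0
i=21: min(r-i=2, Z[2]=6)=2; Z[21]=2
i=22: min(r-i=1, Z[3]=0)=0; Z[22]=0
i=23: i≥r, start 0; Z[23]=0
i=24: i≥r, start 0; Z[24]=0
i=25: i≥r, start 0; Z[25]=1 grow→box=[25,26)
i=26: i≥r, start 0; Z[26]=0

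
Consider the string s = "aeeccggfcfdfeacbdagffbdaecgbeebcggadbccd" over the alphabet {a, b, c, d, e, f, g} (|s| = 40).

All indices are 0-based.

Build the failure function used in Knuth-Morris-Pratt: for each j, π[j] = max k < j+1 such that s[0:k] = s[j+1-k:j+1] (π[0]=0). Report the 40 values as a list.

[0, 0, 0, 0, 0, 0, 0, 0, 0, 0, 0, 0, 0, 1, 0, 0, 0, 1, 0, 0, 0, 0, 0, 1, 2, 0, 0, 0, 0, 0, 0, 0, 0, 0, 1, 0, 0, 0, 0, 0]

π[0] = 0
j=1 s[j]='e': π[1]=0 (border '')
j=2 s[j]='e': π[2]=0 (border '')
j=3 s[j]='c': π[3]=0 (border '')
j=4 s[j]='c': π[4]=0 (border '')
j=5 s[j]='g': π[5]=0 (border '')
j=6 s[j]='g': π[6]=0 (border '')
j=7 s[j]='f': π[7]=0 (border '')
j=8 s[j]='c': π[8]=0 (border '')
j=9 s[j]='f': π[9]=0 (border '')
j=10 s[j]='d': π[10]=0 (border '')
j=11 s[j]='f': π[11]=0 (border '')
j=12 s[j]='e': π[12]=0 (border '')
j=13 s[j]='a': π[13]=1 (border 'a')
j=14 s[j]='c': k: 1→0; π[14]=0 (border '')
j=15 s[j]='b': π[15]=0 (border '')
j=16 s[j]='d': π[16]=0 (border '')
j=17 s[j]='a': π[17]=1 (border 'a')
j=18 s[j]='g': k: 1→0; π[18]=0 (border '')
j=19 s[j]='f': π[19]=0 (border '')
j=20 s[j]='f': π[20]=0 (border '')
j=21 s[j]='b': π[21]=0 (border '')
j=22 s[j]='d': π[22]=0 (border '')
j=23 s[j]='a': π[23]=1 (border 'a')
j=24 s[j]='e': π[24]=2 (border 'ae')
j=25 s[j]='c': k: 2→0; π[25]=0 (border '')
j=26 s[j]='g': π[26]=0 (border '')
j=27 s[j]='b': π[27]=0 (border '')
j=28 s[j]='e': π[28]=0 (border '')
j=29 s[j]='e': π[29]=0 (border '')
j=30 s[j]='b': π[30]=0 (border '')
j=31 s[j]='c': π[31]=0 (border '')
j=32 s[j]='g': π[32]=0 (border '')
j=33 s[j]='g': π[33]=0 (border '')
j=34 s[j]='a': π[34]=1 (border 'a')
j=35 s[j]='d': k: 1→0; π[35]=0 (border '')
j=36 s[j]='b': π[36]=0 (border '')
j=37 s[j]='c': π[37]=0 (border '')
j=38 s[j]='c': π[38]=0 (border '')
j=39 s[j]='d': π[39]=0 (border '')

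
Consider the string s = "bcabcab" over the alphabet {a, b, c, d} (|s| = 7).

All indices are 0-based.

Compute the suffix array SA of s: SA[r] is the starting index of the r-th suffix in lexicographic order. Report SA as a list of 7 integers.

[5, 2, 6, 3, 0, 4, 1]

rank→(start, suffix):
  0 → (5, 'ab')
  1 → (2, 'abcab')
  2 → (6, 'b')
  3 → (3, 'bcab')
  4 → (0, 'bcabcab')
  5 → (4, 'cab')
  6 → (1, 'cabcab')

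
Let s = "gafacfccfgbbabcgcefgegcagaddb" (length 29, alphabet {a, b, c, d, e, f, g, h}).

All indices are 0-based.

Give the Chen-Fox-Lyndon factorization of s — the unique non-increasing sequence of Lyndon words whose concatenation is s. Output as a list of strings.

["g", "af", "acfccfgbb", "abcgcefgegcagaddb"]

emit factor 1: 'g' (i=0, period=1)
emit factor 2: 'af' (i=1, period=2)
emit factor 3: 'acfccfgbb' (i=3, period=9)
emit factor 4: 'abcgcefgegcagaddb' (i=12, period=17)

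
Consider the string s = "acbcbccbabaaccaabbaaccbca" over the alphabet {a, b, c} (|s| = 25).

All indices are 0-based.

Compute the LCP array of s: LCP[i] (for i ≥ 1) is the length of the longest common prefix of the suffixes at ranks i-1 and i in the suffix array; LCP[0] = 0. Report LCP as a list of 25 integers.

[0, 1, 2, 4, 1, 2, 1, 2, 3, 0, 5, 2, 1, 1, 2, 2, 0, 2, 1, 2, 3, 3, 1, 2, 3]

sorted suffixes:
  #0 SA[0]=24  'a'
  #1 SA[1]=14  'aabbaaccbca'
  #2 SA[2]=10  'aaccaabbaaccbca'
  #3 SA[3]=18  'aaccbca'
  #4 SA[4]=8  'abaaccaabbaaccbca'
  #5 SA[5]=15  'abbaaccbca'
  #6 SA[6]=0  'acbcbccbabaaccaabbaaccbca'
  #7 SA[7]=11  'accaabbaaccbca'
  #8 SA[8]=19  'accbca'
  #9 SA[9]=9  'baaccaabbaaccbca'
  #10 SA[10]=17  'baaccbca'
  #11 SA[11]=7  'babaaccaabbaaccbca'
  #12 SA[12]=16  'bbaaccbca'
  #13 SA[13]=22  'bca'
  #14 SA[14]=2  'bcbccbabaaccaabbaaccbca'
  #15 SA[15]=4  'bccbabaaccaabbaaccbca'
  #16 SA[16]=23  'ca'
  #17 SA[17]=13  'caabbaaccbca'
  #18 SA[18]=6  'cbabaaccaabbaaccbca'
  #19 SA[19]=21  'cbca'
  #20 SA[20]=1  'cbcbccbabaaccaabbaaccbca'
  #21 SA[21]=3  'cbccbabaaccaabbaaccbca'
  #22 SA[22]=12  'ccaabbaaccbca'
  #23 SA[23]=5  'ccbabaaccaabbaaccbca'
  #24 SA[24]=20  'ccbca'

SA = [24, 14, 10, 18, 8, 15, 0, 11, 19, 9, 17, 7, 16, 22, 2, 4, 23, 13, 6, 21, 1, 3, 12, 5, 20]
[i] adj suffixes → lcp
  [1] 24/14 → 1 ('a')
  [2] 14/10 → 2 ('aa')
  [3] 10/18 → 4 ('aacc')
  [4] 18/8 → 1 ('a')
  [5] 8/15 → 2 ('ab')
  [6] 15/0 → 1 ('a')
  [7] 0/11 → 2 ('ac')
  [8] 11/19 → 3 ('acc')
  [9] 19/9 → 0 ('')
  [10] 9/17 → 5 ('baacc')
  [11] 17/7 → 2 ('ba')
  [12] 7/16 → 1 ('b')
  [13] 16/22 → 1 ('b')
  [14] 22/2 → 2 ('bc')
  [15] 2/4 → 2 ('bc')
  [16] 4/23 → 0 ('')
  [17] 23/13 → 2 ('ca')
  [18] 13/6 → 1 ('c')
  [19] 6/21 → 2 ('cb')
  [20] 21/1 → 3 ('cbc')
  [21] 1/3 → 3 ('cbc')
  [22] 3/12 → 1 ('c')
  [23] 12/5 → 2 ('cc')
  [24] 5/20 → 3 ('ccb')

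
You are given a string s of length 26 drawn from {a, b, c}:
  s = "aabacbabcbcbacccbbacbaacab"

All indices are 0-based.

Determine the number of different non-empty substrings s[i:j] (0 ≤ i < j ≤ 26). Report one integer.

303

sorted suffixes:
  #0 SA[0]=0  'aabacbabcbcbacccbbacbaacab'
  #1 SA[1]=21  'aacab'
  #2 SA[2]=24  'ab'
  #3 SA[3]=1  'abacbabcbcbacccbbacbaacab'
  #4 SA[4]=6  'abcbcbacccbbacbaacab'
  #5 SA[5]=22  'acab'
  #6 SA[6]=18  'acbaacab'
  #7 SA[7]=3  'acbabcbcbacccbbacbaacab'
  #8 SA[8]=12  'acccbbacbaacab'
  #9 SA[9]=25  'b'
  #10 SA[10]=20  'baacab'
  #11 SA[11]=5  'babcbcbacccbbacbaacab'
  #12 SA[12]=17  'bacbaacab'
  #13 SA[13]=2  'bacbabcbcbacccbbacbaacab'
  #14 SA[14]=11  'bacccbbacbaacab'
  #15 SA[15]=16  'bbacbaacab'
  #16 SA[16]=9  'bcbacccbbacbaacab'
  #17 SA[17]=7  'bcbcbacccbbacbaacab'
  #18 SA[18]=23  'cab'
  #19 SA[19]=19  'cbaacab'
  #20 SA[20]=4  'cbabcbcbacccbbacbaacab'
  #21 SA[21]=10  'cbacccbbacbaacab'
  #22 SA[22]=15  'cbbacbaacab'
  #23 SA[23]=8  'cbcbacccbbacbaacab'
  #24 SA[24]=14  'ccbbacbaacab'
  #25 SA[25]=13  'cccbbacbaacab'

SA = [0, 21, 24, 1, 6, 22, 18, 3, 12, 25, 20, 5, 17, 2, 11, 16, 9, 7, 23, 19, 4, 10, 15, 8, 14, 13]
i: (SA[i-1],SA[i]) lcp shared
  1: (0,21) 2 'aa'
  2: (21,24) 1 'a'
  3: (24,1) 2 'ab'
  4: (1,6) 2 'ab'
  5: (6,22) 1 'a'
  6: (22,18) 2 'ac'
  7: (18,3) 4 'acba'
  8: (3,12) 2 'ac'
  9: (12,25) 0 ''
  10: (25,20) 1 'b'
  11: (20,5) 2 'ba'
  12: (5,17) 2 'ba'
  13: (17,2) 5 'bacba'
  14: (2,11) 3 'bac'
  15: (11,16) 1 'b'
  16: (16,9) 1 'b'
  17: (9,7) 3 'bcb'
  18: (7,23) 0 ''
  19: (23,19) 1 'c'
  20: (19,4) 3 'cba'
  21: (4,10) 3 'cba'
  22: (10,15) 2 'cb'
  23: (15,8) 2 'cb'
  24: (8,14) 1 'c'
  25: (14,13) 2 'cc'

n(n+1)/2 = 26·27/2 = 351
Σ LCP = 0 + 2 + 1 + 2 + 2 + 1 + 2 + 4 + 2 + 0 + 1 + 2 + 2 + 5 + 3 + 1 + 1 + 3 + 0 + 1 + 3 + 3 + 2 + 2 + 1 + 2 = 48
distinct = 351 − 48 = 303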